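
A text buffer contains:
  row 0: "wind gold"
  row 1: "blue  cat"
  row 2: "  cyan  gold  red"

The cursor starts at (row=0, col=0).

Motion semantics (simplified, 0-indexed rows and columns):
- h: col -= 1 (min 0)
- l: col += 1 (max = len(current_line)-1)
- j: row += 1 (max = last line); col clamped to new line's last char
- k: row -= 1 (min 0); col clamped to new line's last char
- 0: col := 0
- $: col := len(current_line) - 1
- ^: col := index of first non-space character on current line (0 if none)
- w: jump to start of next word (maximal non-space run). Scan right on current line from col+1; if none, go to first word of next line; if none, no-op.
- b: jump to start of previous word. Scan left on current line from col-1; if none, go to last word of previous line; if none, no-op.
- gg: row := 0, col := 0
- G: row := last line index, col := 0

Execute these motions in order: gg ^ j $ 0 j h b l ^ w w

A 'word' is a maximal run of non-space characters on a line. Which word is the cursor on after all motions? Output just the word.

Answer: cyan

Derivation:
After 1 (gg): row=0 col=0 char='w'
After 2 (^): row=0 col=0 char='w'
After 3 (j): row=1 col=0 char='b'
After 4 ($): row=1 col=8 char='t'
After 5 (0): row=1 col=0 char='b'
After 6 (j): row=2 col=0 char='_'
After 7 (h): row=2 col=0 char='_'
After 8 (b): row=1 col=6 char='c'
After 9 (l): row=1 col=7 char='a'
After 10 (^): row=1 col=0 char='b'
After 11 (w): row=1 col=6 char='c'
After 12 (w): row=2 col=2 char='c'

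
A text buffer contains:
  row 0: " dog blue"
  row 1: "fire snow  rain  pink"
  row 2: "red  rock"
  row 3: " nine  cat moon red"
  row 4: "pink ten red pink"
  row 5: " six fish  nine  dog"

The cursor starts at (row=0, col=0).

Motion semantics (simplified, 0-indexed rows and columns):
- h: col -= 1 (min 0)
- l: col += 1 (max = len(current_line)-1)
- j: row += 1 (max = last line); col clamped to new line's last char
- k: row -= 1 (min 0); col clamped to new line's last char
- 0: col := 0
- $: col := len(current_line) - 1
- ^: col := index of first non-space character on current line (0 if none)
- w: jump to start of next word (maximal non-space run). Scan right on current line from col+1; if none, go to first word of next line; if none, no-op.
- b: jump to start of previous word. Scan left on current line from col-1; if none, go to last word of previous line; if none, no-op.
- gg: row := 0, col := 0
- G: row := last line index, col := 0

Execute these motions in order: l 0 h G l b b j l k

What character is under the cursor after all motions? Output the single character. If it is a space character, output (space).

After 1 (l): row=0 col=1 char='d'
After 2 (0): row=0 col=0 char='_'
After 3 (h): row=0 col=0 char='_'
After 4 (G): row=5 col=0 char='_'
After 5 (l): row=5 col=1 char='s'
After 6 (b): row=4 col=13 char='p'
After 7 (b): row=4 col=9 char='r'
After 8 (j): row=5 col=9 char='_'
After 9 (l): row=5 col=10 char='_'
After 10 (k): row=4 col=10 char='e'

Answer: e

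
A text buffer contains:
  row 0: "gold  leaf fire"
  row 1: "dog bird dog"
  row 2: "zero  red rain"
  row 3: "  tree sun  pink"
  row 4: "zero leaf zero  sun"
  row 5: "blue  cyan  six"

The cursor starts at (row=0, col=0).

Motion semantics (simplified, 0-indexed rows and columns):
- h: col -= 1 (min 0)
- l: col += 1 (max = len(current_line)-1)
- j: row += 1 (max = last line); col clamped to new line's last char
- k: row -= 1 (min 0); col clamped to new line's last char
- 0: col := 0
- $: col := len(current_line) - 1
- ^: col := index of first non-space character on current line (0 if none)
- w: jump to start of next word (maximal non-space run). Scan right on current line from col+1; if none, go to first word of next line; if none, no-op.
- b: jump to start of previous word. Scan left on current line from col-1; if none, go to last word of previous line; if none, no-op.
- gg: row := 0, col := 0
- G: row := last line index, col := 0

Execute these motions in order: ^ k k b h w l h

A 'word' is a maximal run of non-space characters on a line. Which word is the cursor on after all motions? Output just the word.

Answer: leaf

Derivation:
After 1 (^): row=0 col=0 char='g'
After 2 (k): row=0 col=0 char='g'
After 3 (k): row=0 col=0 char='g'
After 4 (b): row=0 col=0 char='g'
After 5 (h): row=0 col=0 char='g'
After 6 (w): row=0 col=6 char='l'
After 7 (l): row=0 col=7 char='e'
After 8 (h): row=0 col=6 char='l'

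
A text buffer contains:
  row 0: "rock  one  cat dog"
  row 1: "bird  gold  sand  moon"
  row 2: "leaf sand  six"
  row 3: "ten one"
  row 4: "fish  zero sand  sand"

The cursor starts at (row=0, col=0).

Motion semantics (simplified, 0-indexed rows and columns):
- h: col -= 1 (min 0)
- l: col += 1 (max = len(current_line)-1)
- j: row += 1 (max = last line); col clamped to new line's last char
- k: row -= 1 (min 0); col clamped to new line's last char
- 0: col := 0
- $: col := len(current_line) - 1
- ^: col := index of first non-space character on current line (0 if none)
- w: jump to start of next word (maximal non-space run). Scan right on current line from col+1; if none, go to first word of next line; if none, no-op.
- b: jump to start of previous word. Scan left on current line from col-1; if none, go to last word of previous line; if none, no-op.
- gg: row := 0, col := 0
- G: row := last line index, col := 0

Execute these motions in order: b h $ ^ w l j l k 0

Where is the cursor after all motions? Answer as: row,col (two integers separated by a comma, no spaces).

After 1 (b): row=0 col=0 char='r'
After 2 (h): row=0 col=0 char='r'
After 3 ($): row=0 col=17 char='g'
After 4 (^): row=0 col=0 char='r'
After 5 (w): row=0 col=6 char='o'
After 6 (l): row=0 col=7 char='n'
After 7 (j): row=1 col=7 char='o'
After 8 (l): row=1 col=8 char='l'
After 9 (k): row=0 col=8 char='e'
After 10 (0): row=0 col=0 char='r'

Answer: 0,0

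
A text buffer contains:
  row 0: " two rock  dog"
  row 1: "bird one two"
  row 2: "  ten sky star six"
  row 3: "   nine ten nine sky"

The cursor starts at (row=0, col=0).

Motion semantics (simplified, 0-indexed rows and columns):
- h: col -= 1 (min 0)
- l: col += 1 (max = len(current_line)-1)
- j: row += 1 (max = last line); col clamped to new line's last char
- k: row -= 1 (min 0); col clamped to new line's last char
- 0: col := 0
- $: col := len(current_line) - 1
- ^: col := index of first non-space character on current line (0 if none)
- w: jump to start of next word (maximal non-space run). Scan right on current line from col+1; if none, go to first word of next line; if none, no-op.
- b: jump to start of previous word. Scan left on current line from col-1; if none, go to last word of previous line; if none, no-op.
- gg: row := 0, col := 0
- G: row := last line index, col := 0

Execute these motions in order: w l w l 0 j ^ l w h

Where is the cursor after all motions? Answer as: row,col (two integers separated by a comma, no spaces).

After 1 (w): row=0 col=1 char='t'
After 2 (l): row=0 col=2 char='w'
After 3 (w): row=0 col=5 char='r'
After 4 (l): row=0 col=6 char='o'
After 5 (0): row=0 col=0 char='_'
After 6 (j): row=1 col=0 char='b'
After 7 (^): row=1 col=0 char='b'
After 8 (l): row=1 col=1 char='i'
After 9 (w): row=1 col=5 char='o'
After 10 (h): row=1 col=4 char='_'

Answer: 1,4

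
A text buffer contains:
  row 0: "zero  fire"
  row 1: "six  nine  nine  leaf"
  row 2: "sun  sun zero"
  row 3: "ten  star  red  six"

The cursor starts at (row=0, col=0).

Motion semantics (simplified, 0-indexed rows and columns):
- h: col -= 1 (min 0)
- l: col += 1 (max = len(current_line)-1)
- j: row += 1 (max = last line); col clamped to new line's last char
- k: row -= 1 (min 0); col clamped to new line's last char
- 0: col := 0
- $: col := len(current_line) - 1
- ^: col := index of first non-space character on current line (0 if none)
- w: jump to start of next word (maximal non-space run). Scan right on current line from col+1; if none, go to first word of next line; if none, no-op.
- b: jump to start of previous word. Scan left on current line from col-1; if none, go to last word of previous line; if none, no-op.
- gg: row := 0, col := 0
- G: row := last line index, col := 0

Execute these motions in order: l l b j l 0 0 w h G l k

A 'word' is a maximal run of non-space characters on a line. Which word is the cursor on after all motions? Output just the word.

After 1 (l): row=0 col=1 char='e'
After 2 (l): row=0 col=2 char='r'
After 3 (b): row=0 col=0 char='z'
After 4 (j): row=1 col=0 char='s'
After 5 (l): row=1 col=1 char='i'
After 6 (0): row=1 col=0 char='s'
After 7 (0): row=1 col=0 char='s'
After 8 (w): row=1 col=5 char='n'
After 9 (h): row=1 col=4 char='_'
After 10 (G): row=3 col=0 char='t'
After 11 (l): row=3 col=1 char='e'
After 12 (k): row=2 col=1 char='u'

Answer: sun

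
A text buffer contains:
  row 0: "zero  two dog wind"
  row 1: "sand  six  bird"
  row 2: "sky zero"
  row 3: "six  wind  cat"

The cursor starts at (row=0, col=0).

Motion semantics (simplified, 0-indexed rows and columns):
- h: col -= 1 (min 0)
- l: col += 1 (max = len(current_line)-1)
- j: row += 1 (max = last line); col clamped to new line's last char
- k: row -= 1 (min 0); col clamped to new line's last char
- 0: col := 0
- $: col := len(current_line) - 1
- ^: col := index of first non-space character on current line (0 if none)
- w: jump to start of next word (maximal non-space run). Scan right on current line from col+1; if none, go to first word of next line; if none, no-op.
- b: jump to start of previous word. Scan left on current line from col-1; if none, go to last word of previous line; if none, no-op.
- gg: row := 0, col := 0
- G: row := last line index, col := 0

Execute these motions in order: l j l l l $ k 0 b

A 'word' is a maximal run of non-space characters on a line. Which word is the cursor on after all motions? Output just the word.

After 1 (l): row=0 col=1 char='e'
After 2 (j): row=1 col=1 char='a'
After 3 (l): row=1 col=2 char='n'
After 4 (l): row=1 col=3 char='d'
After 5 (l): row=1 col=4 char='_'
After 6 ($): row=1 col=14 char='d'
After 7 (k): row=0 col=14 char='w'
After 8 (0): row=0 col=0 char='z'
After 9 (b): row=0 col=0 char='z'

Answer: zero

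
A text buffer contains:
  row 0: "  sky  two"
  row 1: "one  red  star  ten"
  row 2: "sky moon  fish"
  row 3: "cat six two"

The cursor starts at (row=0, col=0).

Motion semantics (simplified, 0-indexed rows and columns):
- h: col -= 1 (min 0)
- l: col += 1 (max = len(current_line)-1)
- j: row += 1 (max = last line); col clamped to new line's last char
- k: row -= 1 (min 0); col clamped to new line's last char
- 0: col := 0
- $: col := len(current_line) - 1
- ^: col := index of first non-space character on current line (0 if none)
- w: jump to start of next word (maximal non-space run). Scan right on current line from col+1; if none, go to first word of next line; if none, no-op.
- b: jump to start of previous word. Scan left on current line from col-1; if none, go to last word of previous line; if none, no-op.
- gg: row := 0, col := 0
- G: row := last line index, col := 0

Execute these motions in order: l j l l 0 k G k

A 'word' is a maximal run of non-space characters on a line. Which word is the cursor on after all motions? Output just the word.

Answer: sky

Derivation:
After 1 (l): row=0 col=1 char='_'
After 2 (j): row=1 col=1 char='n'
After 3 (l): row=1 col=2 char='e'
After 4 (l): row=1 col=3 char='_'
After 5 (0): row=1 col=0 char='o'
After 6 (k): row=0 col=0 char='_'
After 7 (G): row=3 col=0 char='c'
After 8 (k): row=2 col=0 char='s'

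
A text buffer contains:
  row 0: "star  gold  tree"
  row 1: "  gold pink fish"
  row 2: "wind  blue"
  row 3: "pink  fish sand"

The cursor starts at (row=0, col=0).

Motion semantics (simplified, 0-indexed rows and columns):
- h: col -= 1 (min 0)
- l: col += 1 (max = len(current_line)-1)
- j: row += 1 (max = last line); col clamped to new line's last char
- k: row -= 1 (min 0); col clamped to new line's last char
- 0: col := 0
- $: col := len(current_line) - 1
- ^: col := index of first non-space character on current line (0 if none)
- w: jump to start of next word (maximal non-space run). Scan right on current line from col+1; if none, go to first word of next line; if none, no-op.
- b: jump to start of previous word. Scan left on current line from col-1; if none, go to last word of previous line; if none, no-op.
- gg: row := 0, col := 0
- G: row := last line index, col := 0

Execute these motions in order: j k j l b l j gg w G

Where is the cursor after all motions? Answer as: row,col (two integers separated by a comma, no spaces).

After 1 (j): row=1 col=0 char='_'
After 2 (k): row=0 col=0 char='s'
After 3 (j): row=1 col=0 char='_'
After 4 (l): row=1 col=1 char='_'
After 5 (b): row=0 col=12 char='t'
After 6 (l): row=0 col=13 char='r'
After 7 (j): row=1 col=13 char='i'
After 8 (gg): row=0 col=0 char='s'
After 9 (w): row=0 col=6 char='g'
After 10 (G): row=3 col=0 char='p'

Answer: 3,0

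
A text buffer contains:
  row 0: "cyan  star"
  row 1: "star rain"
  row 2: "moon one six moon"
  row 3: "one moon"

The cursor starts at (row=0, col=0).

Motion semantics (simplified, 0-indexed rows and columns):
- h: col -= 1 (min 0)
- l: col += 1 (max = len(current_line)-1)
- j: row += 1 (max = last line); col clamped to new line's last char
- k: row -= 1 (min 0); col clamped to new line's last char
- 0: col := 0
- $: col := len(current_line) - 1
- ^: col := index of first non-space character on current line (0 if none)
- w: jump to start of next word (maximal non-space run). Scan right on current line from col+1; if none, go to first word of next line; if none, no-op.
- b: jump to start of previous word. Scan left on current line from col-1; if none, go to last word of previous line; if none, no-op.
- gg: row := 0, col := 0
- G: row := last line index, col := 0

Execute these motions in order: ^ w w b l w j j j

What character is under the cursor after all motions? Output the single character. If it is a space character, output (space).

Answer: o

Derivation:
After 1 (^): row=0 col=0 char='c'
After 2 (w): row=0 col=6 char='s'
After 3 (w): row=1 col=0 char='s'
After 4 (b): row=0 col=6 char='s'
After 5 (l): row=0 col=7 char='t'
After 6 (w): row=1 col=0 char='s'
After 7 (j): row=2 col=0 char='m'
After 8 (j): row=3 col=0 char='o'
After 9 (j): row=3 col=0 char='o'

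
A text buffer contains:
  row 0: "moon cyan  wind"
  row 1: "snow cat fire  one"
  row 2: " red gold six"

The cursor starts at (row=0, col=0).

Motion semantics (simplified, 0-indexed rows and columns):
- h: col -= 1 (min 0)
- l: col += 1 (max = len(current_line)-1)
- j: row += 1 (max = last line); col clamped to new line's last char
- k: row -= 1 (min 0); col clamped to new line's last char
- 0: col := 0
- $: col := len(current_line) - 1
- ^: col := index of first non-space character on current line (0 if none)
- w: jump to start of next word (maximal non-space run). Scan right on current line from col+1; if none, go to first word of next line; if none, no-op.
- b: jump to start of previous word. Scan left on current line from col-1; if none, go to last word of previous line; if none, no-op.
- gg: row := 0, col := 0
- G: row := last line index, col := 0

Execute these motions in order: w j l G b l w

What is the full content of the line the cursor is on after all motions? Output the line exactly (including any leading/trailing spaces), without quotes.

After 1 (w): row=0 col=5 char='c'
After 2 (j): row=1 col=5 char='c'
After 3 (l): row=1 col=6 char='a'
After 4 (G): row=2 col=0 char='_'
After 5 (b): row=1 col=15 char='o'
After 6 (l): row=1 col=16 char='n'
After 7 (w): row=2 col=1 char='r'

Answer:  red gold six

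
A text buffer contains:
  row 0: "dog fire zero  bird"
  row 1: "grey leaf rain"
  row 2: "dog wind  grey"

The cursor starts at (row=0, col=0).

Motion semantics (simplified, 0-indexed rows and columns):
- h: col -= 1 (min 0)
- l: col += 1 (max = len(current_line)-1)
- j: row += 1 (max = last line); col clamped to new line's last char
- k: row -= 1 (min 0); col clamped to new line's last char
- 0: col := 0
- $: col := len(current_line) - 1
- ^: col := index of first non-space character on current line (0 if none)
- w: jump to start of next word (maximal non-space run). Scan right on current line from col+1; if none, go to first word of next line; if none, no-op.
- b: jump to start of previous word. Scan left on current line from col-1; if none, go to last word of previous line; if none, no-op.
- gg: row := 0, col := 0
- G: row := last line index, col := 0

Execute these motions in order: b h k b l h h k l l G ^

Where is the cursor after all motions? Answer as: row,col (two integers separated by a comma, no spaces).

Answer: 2,0

Derivation:
After 1 (b): row=0 col=0 char='d'
After 2 (h): row=0 col=0 char='d'
After 3 (k): row=0 col=0 char='d'
After 4 (b): row=0 col=0 char='d'
After 5 (l): row=0 col=1 char='o'
After 6 (h): row=0 col=0 char='d'
After 7 (h): row=0 col=0 char='d'
After 8 (k): row=0 col=0 char='d'
After 9 (l): row=0 col=1 char='o'
After 10 (l): row=0 col=2 char='g'
After 11 (G): row=2 col=0 char='d'
After 12 (^): row=2 col=0 char='d'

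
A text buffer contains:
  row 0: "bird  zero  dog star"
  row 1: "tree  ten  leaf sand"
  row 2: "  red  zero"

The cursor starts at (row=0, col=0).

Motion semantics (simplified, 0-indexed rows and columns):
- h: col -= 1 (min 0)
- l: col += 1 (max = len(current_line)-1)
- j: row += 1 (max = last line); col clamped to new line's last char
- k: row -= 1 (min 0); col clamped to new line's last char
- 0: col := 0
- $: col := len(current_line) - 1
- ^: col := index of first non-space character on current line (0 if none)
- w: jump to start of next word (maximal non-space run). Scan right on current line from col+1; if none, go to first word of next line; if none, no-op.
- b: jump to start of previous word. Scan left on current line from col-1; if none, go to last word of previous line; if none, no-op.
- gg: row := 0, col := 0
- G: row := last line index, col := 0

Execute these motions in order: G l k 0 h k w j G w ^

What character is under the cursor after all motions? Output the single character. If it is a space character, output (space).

Answer: r

Derivation:
After 1 (G): row=2 col=0 char='_'
After 2 (l): row=2 col=1 char='_'
After 3 (k): row=1 col=1 char='r'
After 4 (0): row=1 col=0 char='t'
After 5 (h): row=1 col=0 char='t'
After 6 (k): row=0 col=0 char='b'
After 7 (w): row=0 col=6 char='z'
After 8 (j): row=1 col=6 char='t'
After 9 (G): row=2 col=0 char='_'
After 10 (w): row=2 col=2 char='r'
After 11 (^): row=2 col=2 char='r'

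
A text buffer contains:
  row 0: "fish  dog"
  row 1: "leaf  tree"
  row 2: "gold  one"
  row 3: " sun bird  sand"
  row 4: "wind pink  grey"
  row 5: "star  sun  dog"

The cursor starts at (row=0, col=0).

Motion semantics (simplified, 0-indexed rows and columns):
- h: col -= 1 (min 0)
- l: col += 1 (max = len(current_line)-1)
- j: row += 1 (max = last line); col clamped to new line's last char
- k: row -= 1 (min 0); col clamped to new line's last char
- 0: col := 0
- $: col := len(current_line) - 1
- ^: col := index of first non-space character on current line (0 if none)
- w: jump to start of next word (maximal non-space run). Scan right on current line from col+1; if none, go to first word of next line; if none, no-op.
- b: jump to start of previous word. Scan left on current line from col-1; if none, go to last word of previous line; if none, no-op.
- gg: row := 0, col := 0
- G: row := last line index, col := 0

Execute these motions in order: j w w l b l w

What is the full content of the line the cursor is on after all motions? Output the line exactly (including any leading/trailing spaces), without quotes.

After 1 (j): row=1 col=0 char='l'
After 2 (w): row=1 col=6 char='t'
After 3 (w): row=2 col=0 char='g'
After 4 (l): row=2 col=1 char='o'
After 5 (b): row=2 col=0 char='g'
After 6 (l): row=2 col=1 char='o'
After 7 (w): row=2 col=6 char='o'

Answer: gold  one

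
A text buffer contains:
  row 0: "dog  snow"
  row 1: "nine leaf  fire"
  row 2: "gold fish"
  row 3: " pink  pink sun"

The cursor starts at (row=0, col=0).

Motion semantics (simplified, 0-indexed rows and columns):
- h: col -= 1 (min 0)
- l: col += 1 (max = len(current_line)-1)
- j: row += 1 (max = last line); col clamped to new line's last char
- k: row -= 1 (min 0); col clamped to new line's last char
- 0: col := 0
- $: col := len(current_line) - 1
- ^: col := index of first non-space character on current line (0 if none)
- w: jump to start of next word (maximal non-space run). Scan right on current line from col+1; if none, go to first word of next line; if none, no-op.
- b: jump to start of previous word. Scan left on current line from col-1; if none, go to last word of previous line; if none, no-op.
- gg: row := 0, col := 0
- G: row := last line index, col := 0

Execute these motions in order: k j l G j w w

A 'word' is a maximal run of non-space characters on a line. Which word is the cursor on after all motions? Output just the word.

After 1 (k): row=0 col=0 char='d'
After 2 (j): row=1 col=0 char='n'
After 3 (l): row=1 col=1 char='i'
After 4 (G): row=3 col=0 char='_'
After 5 (j): row=3 col=0 char='_'
After 6 (w): row=3 col=1 char='p'
After 7 (w): row=3 col=7 char='p'

Answer: pink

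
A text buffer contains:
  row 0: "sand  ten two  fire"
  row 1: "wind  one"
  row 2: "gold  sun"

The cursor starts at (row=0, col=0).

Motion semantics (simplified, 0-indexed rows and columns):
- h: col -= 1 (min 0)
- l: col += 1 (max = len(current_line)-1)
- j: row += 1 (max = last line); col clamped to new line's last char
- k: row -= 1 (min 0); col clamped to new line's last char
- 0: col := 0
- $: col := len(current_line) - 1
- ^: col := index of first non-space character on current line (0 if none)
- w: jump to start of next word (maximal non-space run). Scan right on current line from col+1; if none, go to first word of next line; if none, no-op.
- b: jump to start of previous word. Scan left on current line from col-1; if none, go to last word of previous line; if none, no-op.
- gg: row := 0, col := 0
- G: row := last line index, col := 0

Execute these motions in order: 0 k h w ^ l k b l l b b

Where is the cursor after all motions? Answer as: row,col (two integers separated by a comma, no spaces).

After 1 (0): row=0 col=0 char='s'
After 2 (k): row=0 col=0 char='s'
After 3 (h): row=0 col=0 char='s'
After 4 (w): row=0 col=6 char='t'
After 5 (^): row=0 col=0 char='s'
After 6 (l): row=0 col=1 char='a'
After 7 (k): row=0 col=1 char='a'
After 8 (b): row=0 col=0 char='s'
After 9 (l): row=0 col=1 char='a'
After 10 (l): row=0 col=2 char='n'
After 11 (b): row=0 col=0 char='s'
After 12 (b): row=0 col=0 char='s'

Answer: 0,0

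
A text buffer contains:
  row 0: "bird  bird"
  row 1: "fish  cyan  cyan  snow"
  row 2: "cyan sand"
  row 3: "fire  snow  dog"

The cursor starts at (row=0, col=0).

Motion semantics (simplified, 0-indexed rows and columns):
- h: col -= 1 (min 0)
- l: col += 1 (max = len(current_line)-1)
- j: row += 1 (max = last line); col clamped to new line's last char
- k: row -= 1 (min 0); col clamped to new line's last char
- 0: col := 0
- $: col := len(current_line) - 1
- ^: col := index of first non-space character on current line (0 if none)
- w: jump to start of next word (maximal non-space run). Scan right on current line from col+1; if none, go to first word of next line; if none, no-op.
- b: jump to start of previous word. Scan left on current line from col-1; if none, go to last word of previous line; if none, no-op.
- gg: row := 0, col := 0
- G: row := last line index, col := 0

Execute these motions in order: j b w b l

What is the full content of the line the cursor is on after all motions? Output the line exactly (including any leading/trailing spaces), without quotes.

Answer: bird  bird

Derivation:
After 1 (j): row=1 col=0 char='f'
After 2 (b): row=0 col=6 char='b'
After 3 (w): row=1 col=0 char='f'
After 4 (b): row=0 col=6 char='b'
After 5 (l): row=0 col=7 char='i'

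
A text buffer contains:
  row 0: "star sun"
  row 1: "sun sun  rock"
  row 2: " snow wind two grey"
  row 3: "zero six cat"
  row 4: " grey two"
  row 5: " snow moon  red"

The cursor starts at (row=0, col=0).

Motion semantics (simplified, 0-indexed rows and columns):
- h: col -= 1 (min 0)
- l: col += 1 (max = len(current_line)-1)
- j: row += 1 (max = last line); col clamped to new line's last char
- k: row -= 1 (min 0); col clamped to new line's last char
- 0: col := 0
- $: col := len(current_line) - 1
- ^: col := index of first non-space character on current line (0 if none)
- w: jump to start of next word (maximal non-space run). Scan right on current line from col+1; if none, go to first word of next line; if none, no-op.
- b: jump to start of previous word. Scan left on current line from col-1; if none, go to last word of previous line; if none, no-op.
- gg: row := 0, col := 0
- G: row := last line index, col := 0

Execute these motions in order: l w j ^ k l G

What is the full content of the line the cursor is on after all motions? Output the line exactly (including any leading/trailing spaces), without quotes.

Answer:  snow moon  red

Derivation:
After 1 (l): row=0 col=1 char='t'
After 2 (w): row=0 col=5 char='s'
After 3 (j): row=1 col=5 char='u'
After 4 (^): row=1 col=0 char='s'
After 5 (k): row=0 col=0 char='s'
After 6 (l): row=0 col=1 char='t'
After 7 (G): row=5 col=0 char='_'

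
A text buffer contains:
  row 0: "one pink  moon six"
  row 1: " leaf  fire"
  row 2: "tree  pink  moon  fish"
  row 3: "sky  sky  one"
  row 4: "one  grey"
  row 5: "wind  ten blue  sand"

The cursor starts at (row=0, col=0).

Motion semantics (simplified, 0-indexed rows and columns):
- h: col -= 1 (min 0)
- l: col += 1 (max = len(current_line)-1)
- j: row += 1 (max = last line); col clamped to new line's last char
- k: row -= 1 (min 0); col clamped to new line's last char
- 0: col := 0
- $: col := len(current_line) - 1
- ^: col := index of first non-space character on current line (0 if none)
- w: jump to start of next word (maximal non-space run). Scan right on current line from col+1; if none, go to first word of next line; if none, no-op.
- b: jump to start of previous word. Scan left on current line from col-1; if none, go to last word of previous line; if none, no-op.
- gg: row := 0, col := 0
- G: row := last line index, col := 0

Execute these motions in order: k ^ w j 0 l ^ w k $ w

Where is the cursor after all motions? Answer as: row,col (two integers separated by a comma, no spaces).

Answer: 1,1

Derivation:
After 1 (k): row=0 col=0 char='o'
After 2 (^): row=0 col=0 char='o'
After 3 (w): row=0 col=4 char='p'
After 4 (j): row=1 col=4 char='f'
After 5 (0): row=1 col=0 char='_'
After 6 (l): row=1 col=1 char='l'
After 7 (^): row=1 col=1 char='l'
After 8 (w): row=1 col=7 char='f'
After 9 (k): row=0 col=7 char='k'
After 10 ($): row=0 col=17 char='x'
After 11 (w): row=1 col=1 char='l'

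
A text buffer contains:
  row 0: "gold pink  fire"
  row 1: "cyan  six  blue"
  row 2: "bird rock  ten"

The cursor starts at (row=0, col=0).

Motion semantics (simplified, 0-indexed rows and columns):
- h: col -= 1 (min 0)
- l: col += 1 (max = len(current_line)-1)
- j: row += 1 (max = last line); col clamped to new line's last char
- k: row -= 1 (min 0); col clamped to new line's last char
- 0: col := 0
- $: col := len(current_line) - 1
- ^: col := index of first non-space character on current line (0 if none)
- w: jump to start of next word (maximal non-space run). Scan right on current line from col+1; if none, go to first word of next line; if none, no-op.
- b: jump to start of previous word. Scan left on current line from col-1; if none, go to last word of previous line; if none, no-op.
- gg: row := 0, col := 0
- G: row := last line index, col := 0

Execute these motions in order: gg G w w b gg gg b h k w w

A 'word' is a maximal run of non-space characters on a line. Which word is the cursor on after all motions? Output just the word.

After 1 (gg): row=0 col=0 char='g'
After 2 (G): row=2 col=0 char='b'
After 3 (w): row=2 col=5 char='r'
After 4 (w): row=2 col=11 char='t'
After 5 (b): row=2 col=5 char='r'
After 6 (gg): row=0 col=0 char='g'
After 7 (gg): row=0 col=0 char='g'
After 8 (b): row=0 col=0 char='g'
After 9 (h): row=0 col=0 char='g'
After 10 (k): row=0 col=0 char='g'
After 11 (w): row=0 col=5 char='p'
After 12 (w): row=0 col=11 char='f'

Answer: fire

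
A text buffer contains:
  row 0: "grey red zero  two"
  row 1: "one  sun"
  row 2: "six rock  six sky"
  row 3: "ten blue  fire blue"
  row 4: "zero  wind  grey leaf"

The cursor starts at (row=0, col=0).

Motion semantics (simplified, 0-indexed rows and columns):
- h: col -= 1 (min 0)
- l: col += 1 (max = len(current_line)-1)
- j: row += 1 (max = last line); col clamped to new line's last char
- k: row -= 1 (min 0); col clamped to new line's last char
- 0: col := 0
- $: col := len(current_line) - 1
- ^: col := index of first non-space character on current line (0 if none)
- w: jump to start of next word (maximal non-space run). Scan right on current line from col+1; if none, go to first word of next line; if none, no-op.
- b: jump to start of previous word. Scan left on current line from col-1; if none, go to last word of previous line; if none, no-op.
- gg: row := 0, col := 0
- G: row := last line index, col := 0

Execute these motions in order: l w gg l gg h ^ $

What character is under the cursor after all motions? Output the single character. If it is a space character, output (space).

After 1 (l): row=0 col=1 char='r'
After 2 (w): row=0 col=5 char='r'
After 3 (gg): row=0 col=0 char='g'
After 4 (l): row=0 col=1 char='r'
After 5 (gg): row=0 col=0 char='g'
After 6 (h): row=0 col=0 char='g'
After 7 (^): row=0 col=0 char='g'
After 8 ($): row=0 col=17 char='o'

Answer: o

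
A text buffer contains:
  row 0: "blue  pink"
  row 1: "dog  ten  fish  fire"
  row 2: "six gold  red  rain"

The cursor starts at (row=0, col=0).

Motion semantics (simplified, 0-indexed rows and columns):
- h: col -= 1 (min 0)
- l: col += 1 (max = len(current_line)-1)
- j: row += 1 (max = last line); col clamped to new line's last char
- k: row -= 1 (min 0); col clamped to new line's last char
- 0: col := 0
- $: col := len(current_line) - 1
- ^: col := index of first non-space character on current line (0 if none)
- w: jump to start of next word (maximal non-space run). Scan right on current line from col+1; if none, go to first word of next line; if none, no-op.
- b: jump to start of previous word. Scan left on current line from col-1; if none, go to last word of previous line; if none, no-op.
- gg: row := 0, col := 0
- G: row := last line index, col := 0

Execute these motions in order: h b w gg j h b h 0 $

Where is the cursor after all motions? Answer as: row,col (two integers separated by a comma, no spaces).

After 1 (h): row=0 col=0 char='b'
After 2 (b): row=0 col=0 char='b'
After 3 (w): row=0 col=6 char='p'
After 4 (gg): row=0 col=0 char='b'
After 5 (j): row=1 col=0 char='d'
After 6 (h): row=1 col=0 char='d'
After 7 (b): row=0 col=6 char='p'
After 8 (h): row=0 col=5 char='_'
After 9 (0): row=0 col=0 char='b'
After 10 ($): row=0 col=9 char='k'

Answer: 0,9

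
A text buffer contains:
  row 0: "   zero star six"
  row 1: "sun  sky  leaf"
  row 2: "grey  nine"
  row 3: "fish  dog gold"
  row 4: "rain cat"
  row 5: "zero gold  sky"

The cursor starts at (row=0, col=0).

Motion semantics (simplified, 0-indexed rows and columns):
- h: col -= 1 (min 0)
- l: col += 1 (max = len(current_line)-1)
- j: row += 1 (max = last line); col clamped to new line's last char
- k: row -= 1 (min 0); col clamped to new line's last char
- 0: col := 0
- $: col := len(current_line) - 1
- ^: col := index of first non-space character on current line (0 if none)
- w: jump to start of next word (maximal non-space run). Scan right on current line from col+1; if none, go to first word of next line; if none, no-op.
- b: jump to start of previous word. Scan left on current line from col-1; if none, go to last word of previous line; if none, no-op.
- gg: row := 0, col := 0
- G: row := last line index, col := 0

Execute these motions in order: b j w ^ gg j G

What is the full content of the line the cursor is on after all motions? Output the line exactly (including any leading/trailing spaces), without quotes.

Answer: zero gold  sky

Derivation:
After 1 (b): row=0 col=0 char='_'
After 2 (j): row=1 col=0 char='s'
After 3 (w): row=1 col=5 char='s'
After 4 (^): row=1 col=0 char='s'
After 5 (gg): row=0 col=0 char='_'
After 6 (j): row=1 col=0 char='s'
After 7 (G): row=5 col=0 char='z'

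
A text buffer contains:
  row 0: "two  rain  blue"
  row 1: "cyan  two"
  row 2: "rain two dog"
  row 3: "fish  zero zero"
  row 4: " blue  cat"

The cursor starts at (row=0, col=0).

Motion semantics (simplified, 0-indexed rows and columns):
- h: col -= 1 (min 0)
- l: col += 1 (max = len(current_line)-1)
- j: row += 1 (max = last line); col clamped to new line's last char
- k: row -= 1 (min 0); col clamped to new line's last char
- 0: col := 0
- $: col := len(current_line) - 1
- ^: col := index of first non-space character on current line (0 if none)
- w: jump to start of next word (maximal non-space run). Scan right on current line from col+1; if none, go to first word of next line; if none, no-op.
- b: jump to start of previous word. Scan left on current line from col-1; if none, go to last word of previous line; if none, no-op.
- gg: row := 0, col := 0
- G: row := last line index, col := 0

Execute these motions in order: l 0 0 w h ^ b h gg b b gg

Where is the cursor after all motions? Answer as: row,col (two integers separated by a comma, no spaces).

After 1 (l): row=0 col=1 char='w'
After 2 (0): row=0 col=0 char='t'
After 3 (0): row=0 col=0 char='t'
After 4 (w): row=0 col=5 char='r'
After 5 (h): row=0 col=4 char='_'
After 6 (^): row=0 col=0 char='t'
After 7 (b): row=0 col=0 char='t'
After 8 (h): row=0 col=0 char='t'
After 9 (gg): row=0 col=0 char='t'
After 10 (b): row=0 col=0 char='t'
After 11 (b): row=0 col=0 char='t'
After 12 (gg): row=0 col=0 char='t'

Answer: 0,0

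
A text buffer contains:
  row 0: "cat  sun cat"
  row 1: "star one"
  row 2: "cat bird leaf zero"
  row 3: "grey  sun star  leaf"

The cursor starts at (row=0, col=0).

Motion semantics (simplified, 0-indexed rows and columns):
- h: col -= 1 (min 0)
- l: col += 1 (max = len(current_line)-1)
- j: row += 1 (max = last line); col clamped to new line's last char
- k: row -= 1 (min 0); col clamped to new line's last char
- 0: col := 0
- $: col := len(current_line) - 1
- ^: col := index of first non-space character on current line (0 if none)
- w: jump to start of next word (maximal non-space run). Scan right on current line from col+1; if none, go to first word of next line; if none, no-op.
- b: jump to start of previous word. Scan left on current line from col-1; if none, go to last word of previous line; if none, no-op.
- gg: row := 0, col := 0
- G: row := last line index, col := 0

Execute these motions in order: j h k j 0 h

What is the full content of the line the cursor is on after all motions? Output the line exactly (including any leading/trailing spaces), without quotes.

Answer: star one

Derivation:
After 1 (j): row=1 col=0 char='s'
After 2 (h): row=1 col=0 char='s'
After 3 (k): row=0 col=0 char='c'
After 4 (j): row=1 col=0 char='s'
After 5 (0): row=1 col=0 char='s'
After 6 (h): row=1 col=0 char='s'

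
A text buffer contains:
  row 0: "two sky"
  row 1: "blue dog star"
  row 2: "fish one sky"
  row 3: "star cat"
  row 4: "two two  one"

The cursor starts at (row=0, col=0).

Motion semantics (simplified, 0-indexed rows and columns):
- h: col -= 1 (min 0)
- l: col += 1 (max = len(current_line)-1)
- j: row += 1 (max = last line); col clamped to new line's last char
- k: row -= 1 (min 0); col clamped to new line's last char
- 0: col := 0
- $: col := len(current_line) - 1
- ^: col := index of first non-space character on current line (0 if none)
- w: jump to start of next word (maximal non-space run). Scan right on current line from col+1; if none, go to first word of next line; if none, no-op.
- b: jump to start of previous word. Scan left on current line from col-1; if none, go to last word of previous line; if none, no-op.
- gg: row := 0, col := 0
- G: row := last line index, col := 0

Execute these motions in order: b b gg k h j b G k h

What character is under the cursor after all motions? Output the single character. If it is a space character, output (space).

After 1 (b): row=0 col=0 char='t'
After 2 (b): row=0 col=0 char='t'
After 3 (gg): row=0 col=0 char='t'
After 4 (k): row=0 col=0 char='t'
After 5 (h): row=0 col=0 char='t'
After 6 (j): row=1 col=0 char='b'
After 7 (b): row=0 col=4 char='s'
After 8 (G): row=4 col=0 char='t'
After 9 (k): row=3 col=0 char='s'
After 10 (h): row=3 col=0 char='s'

Answer: s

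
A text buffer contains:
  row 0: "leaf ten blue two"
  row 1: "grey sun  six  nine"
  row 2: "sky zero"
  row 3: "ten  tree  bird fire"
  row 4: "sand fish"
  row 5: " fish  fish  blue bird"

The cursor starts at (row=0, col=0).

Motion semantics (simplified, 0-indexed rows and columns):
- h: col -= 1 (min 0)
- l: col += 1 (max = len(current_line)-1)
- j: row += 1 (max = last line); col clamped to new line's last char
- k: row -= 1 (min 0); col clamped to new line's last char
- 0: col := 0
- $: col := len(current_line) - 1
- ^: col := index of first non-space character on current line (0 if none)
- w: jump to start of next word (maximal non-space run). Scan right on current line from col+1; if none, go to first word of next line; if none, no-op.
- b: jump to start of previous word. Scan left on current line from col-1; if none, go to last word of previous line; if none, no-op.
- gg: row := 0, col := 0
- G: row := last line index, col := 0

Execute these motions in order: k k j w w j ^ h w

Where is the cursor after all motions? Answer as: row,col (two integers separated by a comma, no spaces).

Answer: 2,4

Derivation:
After 1 (k): row=0 col=0 char='l'
After 2 (k): row=0 col=0 char='l'
After 3 (j): row=1 col=0 char='g'
After 4 (w): row=1 col=5 char='s'
After 5 (w): row=1 col=10 char='s'
After 6 (j): row=2 col=7 char='o'
After 7 (^): row=2 col=0 char='s'
After 8 (h): row=2 col=0 char='s'
After 9 (w): row=2 col=4 char='z'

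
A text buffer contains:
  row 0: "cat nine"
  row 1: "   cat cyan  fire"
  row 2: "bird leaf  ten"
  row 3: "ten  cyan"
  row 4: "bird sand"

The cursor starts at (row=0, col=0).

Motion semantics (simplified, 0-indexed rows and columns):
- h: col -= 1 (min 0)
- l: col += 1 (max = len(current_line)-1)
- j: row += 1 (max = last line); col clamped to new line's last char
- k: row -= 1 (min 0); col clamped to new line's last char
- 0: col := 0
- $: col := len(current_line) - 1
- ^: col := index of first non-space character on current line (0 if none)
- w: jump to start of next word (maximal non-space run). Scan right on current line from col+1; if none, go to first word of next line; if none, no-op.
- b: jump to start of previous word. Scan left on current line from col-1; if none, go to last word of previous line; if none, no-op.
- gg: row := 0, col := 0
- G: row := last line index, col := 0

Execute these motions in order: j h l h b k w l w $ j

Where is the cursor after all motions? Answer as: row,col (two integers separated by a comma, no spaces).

After 1 (j): row=1 col=0 char='_'
After 2 (h): row=1 col=0 char='_'
After 3 (l): row=1 col=1 char='_'
After 4 (h): row=1 col=0 char='_'
After 5 (b): row=0 col=4 char='n'
After 6 (k): row=0 col=4 char='n'
After 7 (w): row=1 col=3 char='c'
After 8 (l): row=1 col=4 char='a'
After 9 (w): row=1 col=7 char='c'
After 10 ($): row=1 col=16 char='e'
After 11 (j): row=2 col=13 char='n'

Answer: 2,13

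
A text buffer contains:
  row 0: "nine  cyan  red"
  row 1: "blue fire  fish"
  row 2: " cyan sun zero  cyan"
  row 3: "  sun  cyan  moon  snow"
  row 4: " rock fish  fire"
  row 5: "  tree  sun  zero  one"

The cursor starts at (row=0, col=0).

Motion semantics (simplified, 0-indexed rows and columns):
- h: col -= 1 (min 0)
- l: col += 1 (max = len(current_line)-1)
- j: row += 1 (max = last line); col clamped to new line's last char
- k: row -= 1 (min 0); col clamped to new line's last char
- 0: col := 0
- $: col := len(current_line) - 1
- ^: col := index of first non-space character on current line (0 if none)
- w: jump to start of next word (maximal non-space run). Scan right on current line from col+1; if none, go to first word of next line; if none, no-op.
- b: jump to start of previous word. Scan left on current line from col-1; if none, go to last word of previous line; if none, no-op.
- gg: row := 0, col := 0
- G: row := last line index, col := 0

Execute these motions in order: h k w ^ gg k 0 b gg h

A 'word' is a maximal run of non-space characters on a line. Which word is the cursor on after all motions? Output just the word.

Answer: nine

Derivation:
After 1 (h): row=0 col=0 char='n'
After 2 (k): row=0 col=0 char='n'
After 3 (w): row=0 col=6 char='c'
After 4 (^): row=0 col=0 char='n'
After 5 (gg): row=0 col=0 char='n'
After 6 (k): row=0 col=0 char='n'
After 7 (0): row=0 col=0 char='n'
After 8 (b): row=0 col=0 char='n'
After 9 (gg): row=0 col=0 char='n'
After 10 (h): row=0 col=0 char='n'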